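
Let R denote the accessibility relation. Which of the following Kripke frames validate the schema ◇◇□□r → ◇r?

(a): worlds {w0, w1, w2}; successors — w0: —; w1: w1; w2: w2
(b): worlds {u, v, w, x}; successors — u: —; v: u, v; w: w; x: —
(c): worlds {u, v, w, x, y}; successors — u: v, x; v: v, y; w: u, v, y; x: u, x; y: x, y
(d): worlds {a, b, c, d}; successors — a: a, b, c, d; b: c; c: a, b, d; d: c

(a), (c)

Frame correspondent (Sahlqvist): ∀x ∀y (xR²y → ∃w (yR²w ∧ xRw)) — i.e. a generalized confluence (Geach) condition.
(a): condition met.
(b): fails — vR²u but no t with uR²t and vRt.
(c): condition met.
(d): fails — bR²b but no w with bR²w and bRw.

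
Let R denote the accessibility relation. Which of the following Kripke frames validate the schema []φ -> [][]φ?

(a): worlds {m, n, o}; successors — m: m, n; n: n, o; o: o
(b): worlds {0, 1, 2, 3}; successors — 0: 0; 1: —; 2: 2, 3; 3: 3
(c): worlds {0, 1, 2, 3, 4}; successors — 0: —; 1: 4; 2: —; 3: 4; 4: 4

This is the axiom for transitivity; its first-order frame correspondent is forall x forall y forall z (Rxy & Ryz -> Rxz).
(a): fails — Rmn and Rno but not Rmo.
(b): satisfies the condition.
(c): satisfies the condition.

(b), (c)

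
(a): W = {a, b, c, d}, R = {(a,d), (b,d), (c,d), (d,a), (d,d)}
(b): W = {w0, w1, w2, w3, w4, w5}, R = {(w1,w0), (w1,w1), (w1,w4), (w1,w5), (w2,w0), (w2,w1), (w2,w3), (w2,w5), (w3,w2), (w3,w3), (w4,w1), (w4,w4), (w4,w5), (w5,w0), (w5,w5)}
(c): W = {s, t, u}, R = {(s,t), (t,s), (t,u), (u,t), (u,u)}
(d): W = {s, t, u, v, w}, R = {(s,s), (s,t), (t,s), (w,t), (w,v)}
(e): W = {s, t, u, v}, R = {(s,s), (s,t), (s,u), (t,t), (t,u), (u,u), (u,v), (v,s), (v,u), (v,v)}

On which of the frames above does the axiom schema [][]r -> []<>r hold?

(a), (c), (e)

The schema corresponds to a generalized confluence (Geach) condition: forall x forall z (xRz -> exists w (x R^2 w & zRw)).
(a): satisfies the condition.
(b): fails — w1Rw0 but no w with w1R²w and w0Rw.
(c): satisfies the condition.
(d): fails — wRv but no w* with wR²w* and vRw*.
(e): satisfies the condition.
Valid on: (a), (c), (e).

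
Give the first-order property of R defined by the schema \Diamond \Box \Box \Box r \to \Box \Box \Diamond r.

This is a Sahlqvist (Geach-type) schema ◇^1□^3r → □^2◇^1r.
Minimal-valuation argument: fix x; take any y with xR^1y and any z with xR^2z. Set V(r) to the set of worlds R-reachable from y in exactly 3 steps. Then □^3r holds at y, so the antecedent holds at x; validity forces ◇^1r at z, giving a w with zR^1w and yR^3w.
First-order correspondent: \forall x \forall y \forall z ((xRy \wedge x R^2 z) \to \exists w (y R^3 w \wedge zRw)).

\forall x \forall y \forall z ((xRy \wedge x R^2 z) \to \exists w (y R^3 w \wedge zRw))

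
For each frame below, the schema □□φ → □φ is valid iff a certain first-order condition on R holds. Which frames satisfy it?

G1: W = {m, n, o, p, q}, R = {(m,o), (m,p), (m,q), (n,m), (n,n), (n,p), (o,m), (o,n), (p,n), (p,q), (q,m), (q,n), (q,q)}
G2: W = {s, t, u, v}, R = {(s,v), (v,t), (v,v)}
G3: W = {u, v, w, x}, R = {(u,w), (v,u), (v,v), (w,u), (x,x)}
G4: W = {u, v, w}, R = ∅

G2, G4

The schema corresponds to density: ∀x ∀y (Rxy → ∃z (Rxz ∧ Rzy)).
G1: fails — Rmo but no z with Rmz and Rzo.
G2: condition met.
G3: fails — Ruw but no z with Ruz and Rzw.
G4: condition met.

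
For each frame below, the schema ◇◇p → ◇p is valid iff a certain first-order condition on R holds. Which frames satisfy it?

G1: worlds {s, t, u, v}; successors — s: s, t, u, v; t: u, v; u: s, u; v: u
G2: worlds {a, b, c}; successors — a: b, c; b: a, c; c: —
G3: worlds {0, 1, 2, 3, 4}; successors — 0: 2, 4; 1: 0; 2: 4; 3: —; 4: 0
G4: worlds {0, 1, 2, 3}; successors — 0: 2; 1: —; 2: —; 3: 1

Frame correspondent (Sahlqvist): ∀x ∀y ∀z (Rxy ∧ Ryz → Rxz) — i.e. transitivity.
G1: fails — Rus and Rsv but not Ruv.
G2: fails — Rab and Rba but not Raa.
G3: fails — R10 and R02 but not R12.
G4: satisfies the condition.

G4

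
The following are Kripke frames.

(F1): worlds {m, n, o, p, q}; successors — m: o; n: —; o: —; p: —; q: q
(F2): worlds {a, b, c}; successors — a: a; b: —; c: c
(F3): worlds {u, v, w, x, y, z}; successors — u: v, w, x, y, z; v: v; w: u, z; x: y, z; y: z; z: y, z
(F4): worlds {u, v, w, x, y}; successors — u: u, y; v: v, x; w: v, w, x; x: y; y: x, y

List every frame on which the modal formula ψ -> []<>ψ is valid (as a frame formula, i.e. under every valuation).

(F2)

Frame correspondent (Sahlqvist): forall x forall y (Rxy -> Ryx) — i.e. symmetry.
(F1): fails — Rmo but not Rom.
(F2): ✓.
(F3): fails — Ruv but not Rvu.
(F4): fails — Rwx but not Rxw.
Valid on: (F2).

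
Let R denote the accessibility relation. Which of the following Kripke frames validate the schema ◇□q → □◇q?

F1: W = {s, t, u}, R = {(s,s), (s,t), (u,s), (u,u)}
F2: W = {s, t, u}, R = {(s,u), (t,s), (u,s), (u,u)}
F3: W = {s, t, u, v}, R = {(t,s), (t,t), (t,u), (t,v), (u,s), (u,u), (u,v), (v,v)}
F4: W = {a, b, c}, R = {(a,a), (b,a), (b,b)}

The schema corresponds to convergence: ∀x ∀y ∀z (Rxy ∧ Rxz → ∃w (Ryw ∧ Rzw)).
F1: fails — Rss and Rst but s and t have no common successor.
F2: ✓.
F3: fails — Rtv and Rts but v and s have no common successor.
F4: ✓.
Valid on: F2, F4.

F2, F4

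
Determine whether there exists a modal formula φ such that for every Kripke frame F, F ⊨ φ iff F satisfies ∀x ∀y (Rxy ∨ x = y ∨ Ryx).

Modal frame validity is preserved under disjoint unions.
Take 3 disjoint single-world reflexive frames: each is trivially connected, but their disjoint union has 3 worlds with no edge between distinct components, so it is not connected.
So no modal formula (or set of formulas) defines exactly the connected frames.

No — not modally definable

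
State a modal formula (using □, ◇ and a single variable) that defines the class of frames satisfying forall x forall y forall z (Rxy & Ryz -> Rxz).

□ψ → □□ψ

The condition is transitivity. The 4 schema □ψ → □□ψ defines it.
Suppose □ψ→□□ψ is valid. Take Rxy, Ryz and set V(ψ)={w : Rxw}. Then □ψ at x, so □□ψ at x, so □ψ at y, so ψ at z, i.e. Rxz.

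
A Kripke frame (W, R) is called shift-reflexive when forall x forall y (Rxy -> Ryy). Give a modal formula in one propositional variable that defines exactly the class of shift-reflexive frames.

□(□s → s)

This is shift-reflexivity; the standard corresponding axiom is T□: □(□s → s).
Suppose □(□s→s) is valid. Take Rxy and set V(s)={w : Ryw}. Then at y, □s holds; since □(□s→s) at x, □s→s at y, so s at y, i.e. Ryy.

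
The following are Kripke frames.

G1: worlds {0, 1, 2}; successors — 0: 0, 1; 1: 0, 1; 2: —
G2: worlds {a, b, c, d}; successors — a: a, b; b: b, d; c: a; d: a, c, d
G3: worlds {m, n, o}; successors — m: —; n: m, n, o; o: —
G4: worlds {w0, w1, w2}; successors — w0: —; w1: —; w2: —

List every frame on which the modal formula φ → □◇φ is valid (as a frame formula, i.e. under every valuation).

The schema corresponds to symmetry: ∀x ∀y (Rxy → Ryx).
G1: ✓.
G2: fails — Rdc but not Rcd.
G3: fails — Rnm but not Rmn.
G4: ✓.
Valid on: G1, G4.

G1, G4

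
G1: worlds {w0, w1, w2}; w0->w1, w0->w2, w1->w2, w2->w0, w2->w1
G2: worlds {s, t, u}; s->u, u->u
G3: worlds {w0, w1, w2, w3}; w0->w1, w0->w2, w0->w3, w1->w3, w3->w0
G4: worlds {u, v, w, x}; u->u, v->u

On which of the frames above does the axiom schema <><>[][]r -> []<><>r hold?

This is the axiom for a generalized confluence (Geach) condition; its first-order frame correspondent is forall x forall y forall z ((x R^2 y & xRz) -> exists w (y R^2 w & z R^2 w)).
G1: condition met.
G2: condition met.
G3: fails — w0R²w0, w0Rw2 but no w with w0R²w and w2R²w.
G4: condition met.
Valid on: G1, G2, G4.

G1, G2, G4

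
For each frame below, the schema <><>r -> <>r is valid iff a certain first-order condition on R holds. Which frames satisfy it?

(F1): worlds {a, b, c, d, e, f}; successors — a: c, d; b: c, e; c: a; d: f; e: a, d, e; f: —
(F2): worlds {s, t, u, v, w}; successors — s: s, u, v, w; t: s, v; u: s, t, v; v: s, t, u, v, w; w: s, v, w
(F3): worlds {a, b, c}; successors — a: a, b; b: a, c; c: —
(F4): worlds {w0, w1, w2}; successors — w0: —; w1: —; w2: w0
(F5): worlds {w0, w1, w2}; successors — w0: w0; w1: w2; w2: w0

(F4)

This is the axiom for transitivity; its first-order frame correspondent is forall x forall y forall z (Rxy & Ryz -> Rxz).
(F1): fails — Rbc and Rca but not Rba.
(F2): fails — Ruv and Rvw but not Ruw.
(F3): fails — Rab and Rbc but not Rac.
(F4): condition met.
(F5): fails — Rw1w2 and Rw2w0 but not Rw1w0.
Valid on: (F4).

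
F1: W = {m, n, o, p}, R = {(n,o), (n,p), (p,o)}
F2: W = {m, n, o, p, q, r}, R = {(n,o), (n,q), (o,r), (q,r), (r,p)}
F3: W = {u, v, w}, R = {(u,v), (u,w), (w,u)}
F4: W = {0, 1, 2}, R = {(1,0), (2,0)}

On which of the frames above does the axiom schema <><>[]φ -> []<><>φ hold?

F4

Frame correspondent (Sahlqvist): forall x forall y forall z ((x R^2 y & xRz) -> exists w (yRw & z R^2 w)) — i.e. a generalized confluence (Geach) condition.
F1: fails — nR²o, nRo but no w with oRw and oR²w.
F2: fails — oR²p, oRr but no w with pRw and rR²w.
F3: fails — uR²u, uRv but no t with uRt and vR²t.
F4: ✓.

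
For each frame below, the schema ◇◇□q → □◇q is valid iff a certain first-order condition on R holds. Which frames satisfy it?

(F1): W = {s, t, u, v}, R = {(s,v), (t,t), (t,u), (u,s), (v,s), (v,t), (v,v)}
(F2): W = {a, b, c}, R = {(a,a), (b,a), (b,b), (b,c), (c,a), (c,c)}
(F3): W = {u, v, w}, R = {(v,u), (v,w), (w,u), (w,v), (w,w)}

(F2)

The schema corresponds to a generalized confluence (Geach) condition: ∀x ∀y ∀z ((xR²y ∧ xRz) → ∃w (yRw ∧ zRw)).
(F1): fails — tR²s, tRt but no w with sRw and tRw.
(F2): ✓.
(F3): fails — vR²u, vRu but no t with uRt and uRt.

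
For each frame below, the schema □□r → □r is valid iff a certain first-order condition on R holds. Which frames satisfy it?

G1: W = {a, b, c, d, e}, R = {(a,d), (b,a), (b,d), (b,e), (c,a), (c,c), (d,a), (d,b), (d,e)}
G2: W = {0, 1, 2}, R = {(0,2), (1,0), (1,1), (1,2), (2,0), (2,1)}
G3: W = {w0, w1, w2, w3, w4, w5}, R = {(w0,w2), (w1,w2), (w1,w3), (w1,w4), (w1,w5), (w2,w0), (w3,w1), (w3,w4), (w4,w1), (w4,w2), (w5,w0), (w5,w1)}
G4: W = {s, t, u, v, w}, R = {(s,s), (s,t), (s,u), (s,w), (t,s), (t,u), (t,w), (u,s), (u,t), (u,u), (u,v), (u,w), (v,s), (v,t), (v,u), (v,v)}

G4

Frame correspondent (Sahlqvist): ∀x ∀y (Rxy → ∃z (Rxz ∧ Rzy)) — i.e. density.
G1: fails — Rdb but no z with Rdz and Rzb.
G2: fails — R02 but no z with R0z and Rz2.
G3: fails — Rw1w5 but no z with Rw1z and Rzw5.
G4: holds.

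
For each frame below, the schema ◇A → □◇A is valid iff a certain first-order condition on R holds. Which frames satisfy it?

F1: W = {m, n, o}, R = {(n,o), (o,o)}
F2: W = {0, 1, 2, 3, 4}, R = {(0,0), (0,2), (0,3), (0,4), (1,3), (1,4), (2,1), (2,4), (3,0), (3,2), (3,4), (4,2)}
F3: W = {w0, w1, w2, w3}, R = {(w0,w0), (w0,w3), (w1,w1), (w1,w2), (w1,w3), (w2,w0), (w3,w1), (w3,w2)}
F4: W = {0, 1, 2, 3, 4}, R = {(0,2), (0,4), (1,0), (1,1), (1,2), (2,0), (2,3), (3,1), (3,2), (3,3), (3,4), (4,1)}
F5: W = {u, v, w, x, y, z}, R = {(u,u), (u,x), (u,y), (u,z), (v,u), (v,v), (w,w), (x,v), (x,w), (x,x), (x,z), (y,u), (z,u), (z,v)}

F1

This is the axiom for the Euclidean property; its first-order frame correspondent is ∀x ∀y ∀z (Rxy ∧ Rxz → Ryz).
F1: condition met.
F2: fails — R02 and R00 but not R20.
F3: fails — Rw0w3 and Rw0w0 but not Rw3w0.
F4: fails — R02 and R02 but not R22.
F5: fails — Ruz and Ruz but not Rzz.
Valid on: F1.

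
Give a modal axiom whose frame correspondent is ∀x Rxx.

A defining formula is □s → s (the T axiom).
Suppose □s→s is valid. At any x set V(s)={w : Rxw}. Then □s holds at x, so s holds at x, i.e. Rxx.

□s → s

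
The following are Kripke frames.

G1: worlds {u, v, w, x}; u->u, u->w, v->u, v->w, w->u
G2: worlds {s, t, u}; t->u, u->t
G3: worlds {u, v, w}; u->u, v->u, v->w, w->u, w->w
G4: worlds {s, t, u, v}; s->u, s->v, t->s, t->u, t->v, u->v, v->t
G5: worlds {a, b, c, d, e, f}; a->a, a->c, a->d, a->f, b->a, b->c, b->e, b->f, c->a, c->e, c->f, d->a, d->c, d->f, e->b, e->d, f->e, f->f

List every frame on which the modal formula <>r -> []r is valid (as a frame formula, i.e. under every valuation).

G2

The schema corresponds to partial functionality: forall x forall y forall z (Rxy & Rxz -> y = z).
G1: fails — u sees both u and w.
G2: ✓.
G3: fails — v sees both u and w.
G4: fails — s sees both u and v.
G5: fails — a sees both a and c.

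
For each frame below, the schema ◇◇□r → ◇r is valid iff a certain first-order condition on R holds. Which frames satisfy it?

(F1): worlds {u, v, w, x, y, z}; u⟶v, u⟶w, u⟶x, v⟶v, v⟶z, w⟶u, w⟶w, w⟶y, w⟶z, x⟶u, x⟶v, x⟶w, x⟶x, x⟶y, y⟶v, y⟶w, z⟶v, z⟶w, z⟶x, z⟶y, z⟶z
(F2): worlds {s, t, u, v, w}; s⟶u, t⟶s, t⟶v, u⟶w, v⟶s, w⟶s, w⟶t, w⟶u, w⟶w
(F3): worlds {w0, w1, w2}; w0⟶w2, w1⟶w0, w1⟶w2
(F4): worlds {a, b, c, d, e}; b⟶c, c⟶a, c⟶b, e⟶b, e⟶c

(F1)

Frame correspondent (Sahlqvist): ∀x ∀y (xR²y → ∃w (yRw ∧ xRw)) — i.e. a generalized confluence (Geach) condition.
(F1): condition met.
(F2): fails — tR²s but no w* with sRw* and tRw*.
(F3): fails — w1R²w2 but no w with w2Rw and w1Rw.
(F4): fails — bR²a but no w with aRw and bRw.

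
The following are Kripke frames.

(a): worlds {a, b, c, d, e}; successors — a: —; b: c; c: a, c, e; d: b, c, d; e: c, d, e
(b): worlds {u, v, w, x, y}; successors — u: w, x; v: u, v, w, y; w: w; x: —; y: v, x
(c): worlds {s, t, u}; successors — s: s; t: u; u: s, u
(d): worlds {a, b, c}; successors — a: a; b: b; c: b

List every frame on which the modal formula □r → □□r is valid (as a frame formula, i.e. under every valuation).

Frame correspondent (Sahlqvist): ∀x ∀y ∀z (Rxy ∧ Ryz → Rxz) — i.e. transitivity.
(a): fails — Rbc and Rce but not Rbe.
(b): fails — Rvu and Rux but not Rvx.
(c): fails — Rtu and Rus but not Rts.
(d): ✓.
Valid on: (d).

(d)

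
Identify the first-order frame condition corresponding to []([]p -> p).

shift-reflexivity

This schema is the T□ axiom.
Its frame correspondent is shift-reflexivity — forall x forall y (Rxy -> Ryy).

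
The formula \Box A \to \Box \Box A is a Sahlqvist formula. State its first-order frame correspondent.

This schema is the 4 axiom.
Its frame correspondent is transitivity — \forall x \forall y \forall z (Rxy \wedge Ryz \to Rxz).

transitivity: \forall x \forall y \forall z (Rxy \wedge Ryz \to Rxz)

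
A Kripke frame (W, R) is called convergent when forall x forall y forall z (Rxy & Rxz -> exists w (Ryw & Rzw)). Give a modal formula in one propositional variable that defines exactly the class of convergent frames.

A defining formula is ◇□ψ → □◇ψ (the .2 axiom).

◇□ψ → □◇ψ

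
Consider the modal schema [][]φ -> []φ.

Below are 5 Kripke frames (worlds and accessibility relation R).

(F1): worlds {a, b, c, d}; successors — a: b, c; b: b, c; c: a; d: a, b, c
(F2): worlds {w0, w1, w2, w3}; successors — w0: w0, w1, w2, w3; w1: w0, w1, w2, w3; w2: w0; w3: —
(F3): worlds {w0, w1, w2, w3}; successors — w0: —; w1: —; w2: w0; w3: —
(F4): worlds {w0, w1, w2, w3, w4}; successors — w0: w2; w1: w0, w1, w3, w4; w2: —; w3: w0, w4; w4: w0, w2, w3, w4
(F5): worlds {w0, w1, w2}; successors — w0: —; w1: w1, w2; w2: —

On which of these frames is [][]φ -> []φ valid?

Frame correspondent (Sahlqvist): forall x forall y (Rxy -> exists z (Rxz & Rzy)) — i.e. density.
(F1): fails — Rca but no z with Rcz and Rza.
(F2): ✓.
(F3): fails — Rw2w0 but no z with Rw2z and Rzw0.
(F4): fails — Rw0w2 but no z with Rw0z and Rzw2.
(F5): ✓.
Valid on: (F2), (F5).

(F2), (F5)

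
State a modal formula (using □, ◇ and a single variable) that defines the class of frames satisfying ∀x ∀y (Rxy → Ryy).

□(□q → q)

The condition is shift-reflexivity. The T□ schema □(□q → q) defines it.
Suppose □(□q→q) is valid. Take Rxy and set V(q)={w : Ryw}. Then at y, □q holds; since □(□q→q) at x, □q→q at y, so q at y, i.e. Ryy.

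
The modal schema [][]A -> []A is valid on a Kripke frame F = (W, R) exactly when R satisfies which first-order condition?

Suppose □□A→□A is valid. Take Rxy and set V(A)={w : xR²w}. Then □□A at x, so □A at x, so A at y, i.e. ∃z(Rxz∧Rzy).
Conversely, any frame satisfying forall x forall y (Rxy -> exists z (Rxz & Rzy)) validates the schema.
Frame condition: forall x forall y (Rxy -> exists z (Rxz & Rzy)).

density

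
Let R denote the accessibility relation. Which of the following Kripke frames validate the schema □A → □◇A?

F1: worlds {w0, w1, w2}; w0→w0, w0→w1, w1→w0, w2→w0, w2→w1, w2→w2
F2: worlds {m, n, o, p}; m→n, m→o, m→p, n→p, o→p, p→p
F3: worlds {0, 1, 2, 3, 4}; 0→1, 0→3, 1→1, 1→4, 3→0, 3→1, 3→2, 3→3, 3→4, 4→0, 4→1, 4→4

F1, F2

Frame correspondent (Sahlqvist): ∀x ∀z (xRz → ∃w (xRw ∧ zRw)) — i.e. a generalized confluence (Geach) condition.
F1: ✓.
F2: ✓.
F3: fails — 3R2 but no w with 3Rw and 2Rw.
Valid on: F1, F2.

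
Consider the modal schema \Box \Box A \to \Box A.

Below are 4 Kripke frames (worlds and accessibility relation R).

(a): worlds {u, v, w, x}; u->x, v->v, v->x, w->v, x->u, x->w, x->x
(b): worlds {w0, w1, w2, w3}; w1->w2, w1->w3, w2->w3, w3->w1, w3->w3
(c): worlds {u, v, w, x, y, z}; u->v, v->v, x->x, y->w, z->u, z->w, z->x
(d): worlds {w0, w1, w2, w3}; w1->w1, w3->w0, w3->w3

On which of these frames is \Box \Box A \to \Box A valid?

This is the axiom for density; its first-order frame correspondent is \forall x \forall y (Rxy \to \exists z (Rxz \wedge Rzy)).
(a): ✓.
(b): fails — Rw1w2 but no z with Rw1z and Rzw2.
(c): fails — Ryw but no t with Ryt and Rtw.
(d): ✓.

(a), (d)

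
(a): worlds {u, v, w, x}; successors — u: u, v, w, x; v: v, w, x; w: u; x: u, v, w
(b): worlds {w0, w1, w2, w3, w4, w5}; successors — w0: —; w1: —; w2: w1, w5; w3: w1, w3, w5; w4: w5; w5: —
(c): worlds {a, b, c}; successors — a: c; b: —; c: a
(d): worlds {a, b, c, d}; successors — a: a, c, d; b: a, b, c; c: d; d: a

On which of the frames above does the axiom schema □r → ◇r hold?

(a), (d)

This is the axiom for seriality; its first-order frame correspondent is ∀x ∃y Rxy.
(a): holds.
(b): fails — world w0 has no successor.
(c): fails — world b has no successor.
(d): holds.
Valid on: (a), (d).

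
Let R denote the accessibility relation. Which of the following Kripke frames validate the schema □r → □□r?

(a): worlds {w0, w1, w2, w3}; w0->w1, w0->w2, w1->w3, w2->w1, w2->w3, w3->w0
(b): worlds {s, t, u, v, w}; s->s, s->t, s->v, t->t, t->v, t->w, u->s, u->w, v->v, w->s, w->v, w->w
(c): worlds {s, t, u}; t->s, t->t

This is the axiom for transitivity; its first-order frame correspondent is ∀x ∀y ∀z (Rxy ∧ Ryz → Rxz).
(a): fails — Rw1w3 and Rw3w0 but not Rw1w0.
(b): fails — Ruw and Rwv but not Ruv.
(c): ✓.

(c)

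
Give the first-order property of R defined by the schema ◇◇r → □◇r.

This is a Sahlqvist (Geach-type) schema ◇^2□^0r → □^1◇^1r.
Minimal-valuation argument: fix x; take any y with xR^2y and any z with xR^1z. Set V(r) to the set of worlds R-reachable from y in exactly 0 steps. Then □^0r holds at y, so the antecedent holds at x; validity forces ◇^1r at z, giving a w with zR^1w and yR^0w.
First-order correspondent: ∀x ∀y ∀z ((xR²y ∧ xRz) → ∃w (y = w ∧ zRw)).

∀x ∀y ∀z ((xR²y ∧ xRz) → ∃w (y = w ∧ zRw))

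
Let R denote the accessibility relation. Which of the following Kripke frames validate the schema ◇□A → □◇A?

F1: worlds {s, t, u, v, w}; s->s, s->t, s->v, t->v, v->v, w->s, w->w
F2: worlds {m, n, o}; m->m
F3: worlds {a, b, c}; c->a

The schema corresponds to convergence: ∀x ∀y ∀z (Rxy ∧ Rxz → ∃w (Ryw ∧ Rzw)).
F1: satisfies the condition.
F2: satisfies the condition.
F3: fails — Rca and Rca but a and a have no common successor.
Valid on: F1, F2.

F1, F2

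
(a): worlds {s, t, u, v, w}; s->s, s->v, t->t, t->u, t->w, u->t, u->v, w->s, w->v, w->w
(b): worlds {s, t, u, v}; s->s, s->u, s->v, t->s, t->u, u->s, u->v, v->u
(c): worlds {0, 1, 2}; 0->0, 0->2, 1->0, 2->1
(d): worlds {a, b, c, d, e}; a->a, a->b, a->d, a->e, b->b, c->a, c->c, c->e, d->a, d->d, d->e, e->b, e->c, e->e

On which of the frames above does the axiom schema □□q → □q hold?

Frame correspondent (Sahlqvist): ∀x ∀y (Rxy → ∃z (Rxz ∧ Rzy)) — i.e. density.
(a): fails — Ruv but no z with Ruz and Rzv.
(b): fails — Rvu but no z with Rvz and Rzu.
(c): fails — R21 but no z with R2z and Rz1.
(d): condition met.
Valid on: (d).

(d)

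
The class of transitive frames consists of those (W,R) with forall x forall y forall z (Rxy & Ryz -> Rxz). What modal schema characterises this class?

A defining formula is □ψ → □□ψ (the 4 axiom).
Suppose □ψ→□□ψ is valid. Take Rxy, Ryz and set V(ψ)={w : Rxw}. Then □ψ at x, so □□ψ at x, so □ψ at y, so ψ at z, i.e. Rxz.

□ψ → □□ψ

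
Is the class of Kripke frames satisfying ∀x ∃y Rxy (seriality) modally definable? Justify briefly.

The condition is seriality. A defining modal formula is □p → ◇p.
Suppose □p→◇p is valid. At any x set V(p)=W. Then □p at x, so ◇p at x, so x has a successor.

Definable; □p → ◇p defines it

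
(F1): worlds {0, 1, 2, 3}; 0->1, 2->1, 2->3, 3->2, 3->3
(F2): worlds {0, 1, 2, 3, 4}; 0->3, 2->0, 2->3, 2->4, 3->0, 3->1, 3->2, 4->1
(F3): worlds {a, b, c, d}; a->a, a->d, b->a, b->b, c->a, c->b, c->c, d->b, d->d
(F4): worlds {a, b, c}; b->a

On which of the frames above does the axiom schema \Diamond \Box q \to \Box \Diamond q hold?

(F3)

The schema corresponds to convergence: \forall x \forall y \forall z (Rxy \wedge Rxz \to \exists w (Ryw \wedge Rzw)).
(F1): fails — R01 and R01 but 1 and 1 have no common successor.
(F2): fails — R23 and R20 but 3 and 0 have no common successor.
(F3): ✓.
(F4): fails — Rba and Rba but a and a have no common successor.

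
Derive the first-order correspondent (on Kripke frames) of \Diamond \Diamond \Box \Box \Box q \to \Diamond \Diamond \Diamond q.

This is a Sahlqvist (Geach-type) schema ◇^2□^3q → □^0◇^3q.
Minimal-valuation argument: fix x; take any y with xR^2y and any z with xR^0z. Set V(q) to the set of worlds R-reachable from y in exactly 3 steps. Then □^3q holds at y, so the antecedent holds at x; validity forces ◇^3q at z, giving a w with zR^3w and yR^3w.
First-order correspondent: \forall x \forall y (x R^2 y \to \exists w (y R^3 w \wedge x R^3 w)).

\forall x \forall y (x R^2 y \to \exists w (y R^3 w \wedge x R^3 w))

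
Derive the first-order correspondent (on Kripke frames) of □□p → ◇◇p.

This is a Sahlqvist (Geach-type) schema ◇^0□^2p → □^0◇^2p.
Minimal-valuation argument: fix x; take any y with xR^0y and any z with xR^0z. Set V(p) to the set of worlds R-reachable from y in exactly 2 steps. Then □^2p holds at y, so the antecedent holds at x; validity forces ◇^2p at z, giving a w with zR^2w and yR^2w.
First-order correspondent: ∀x ∃w (xR²w ∧ xR²w).

∀x ∃w (xR²w ∧ xR²w)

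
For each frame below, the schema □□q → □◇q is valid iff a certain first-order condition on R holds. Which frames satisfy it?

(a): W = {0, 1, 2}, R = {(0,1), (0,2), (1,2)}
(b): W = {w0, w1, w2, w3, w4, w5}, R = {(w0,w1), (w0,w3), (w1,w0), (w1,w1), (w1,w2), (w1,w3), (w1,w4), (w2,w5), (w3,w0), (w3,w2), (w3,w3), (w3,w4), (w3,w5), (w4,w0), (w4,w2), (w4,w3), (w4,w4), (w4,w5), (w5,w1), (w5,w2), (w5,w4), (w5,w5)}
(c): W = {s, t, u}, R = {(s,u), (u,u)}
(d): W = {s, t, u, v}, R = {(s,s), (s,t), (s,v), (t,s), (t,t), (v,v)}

(b), (c), (d)

Frame correspondent (Sahlqvist): ∀x ∀z (xRz → ∃w (xR²w ∧ zRw)) — i.e. a generalized confluence (Geach) condition.
(a): fails — 0R2 but no w with 0R²w and 2Rw.
(b): satisfies the condition.
(c): satisfies the condition.
(d): satisfies the condition.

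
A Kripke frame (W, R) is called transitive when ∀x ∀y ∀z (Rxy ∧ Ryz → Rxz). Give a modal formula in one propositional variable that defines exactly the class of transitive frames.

□ψ → □□ψ

This is transitivity; the standard corresponding axiom is 4: □ψ → □□ψ.
Suppose □ψ→□□ψ is valid. Take Rxy, Ryz and set V(ψ)={w : Rxw}. Then □ψ at x, so □□ψ at x, so □ψ at y, so ψ at z, i.e. Rxz.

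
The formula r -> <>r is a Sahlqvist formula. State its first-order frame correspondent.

Replacing r by ¬r and contraposing gives the equivalent schema □r → r.
Suppose □r→r is valid. At any x set V(r)={w : Rxw}. Then □r holds at x, so r holds at x, i.e. Rxx.
The converse is a direct semantic check.
So the correspondent is reflexivity.

reflexivity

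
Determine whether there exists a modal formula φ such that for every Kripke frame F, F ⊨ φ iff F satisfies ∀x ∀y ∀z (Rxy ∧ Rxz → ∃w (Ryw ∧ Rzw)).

Yes: it is convergence, defined by the .2 schema ◇□p → □◇p.

Yes — defined by ◇□p → □◇p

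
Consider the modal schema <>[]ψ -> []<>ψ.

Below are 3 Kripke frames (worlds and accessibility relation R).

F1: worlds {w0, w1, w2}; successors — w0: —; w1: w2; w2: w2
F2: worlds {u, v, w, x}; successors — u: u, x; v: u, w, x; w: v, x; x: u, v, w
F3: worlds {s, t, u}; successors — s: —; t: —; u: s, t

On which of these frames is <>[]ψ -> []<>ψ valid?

F1, F2

Frame correspondent (Sahlqvist): forall x forall y forall z (Rxy & Rxz -> exists w (Ryw & Rzw)) — i.e. convergence.
F1: holds.
F2: holds.
F3: fails — Rus and Rus but s and s have no common successor.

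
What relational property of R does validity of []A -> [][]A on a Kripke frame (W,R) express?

This is the 4 axiom.
It corresponds to transitivity: forall x forall y forall z (Rxy & Ryz -> Rxz).

Transitivity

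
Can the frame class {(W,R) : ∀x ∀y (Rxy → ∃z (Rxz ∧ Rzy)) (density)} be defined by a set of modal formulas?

Yes — defined by □□p → □p

This is a Sahlqvist condition; the C4 axiom □□p → □p defines it.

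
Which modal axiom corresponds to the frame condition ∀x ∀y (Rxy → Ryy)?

The condition is shift-reflexivity. The T□ schema □(□p → p) defines it.

□(□p → p)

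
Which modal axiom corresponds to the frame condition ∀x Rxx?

The condition is reflexivity. The T schema □p → p defines it.
Suppose □p→p is valid. At any x set V(p)={w : Rxw}. Then □p holds at x, so p holds at x, i.e. Rxx.

□p → p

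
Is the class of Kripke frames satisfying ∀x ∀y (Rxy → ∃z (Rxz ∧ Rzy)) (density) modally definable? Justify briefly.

Definable; □□p → □p defines it

The condition is density. A defining modal formula is □□p → □p.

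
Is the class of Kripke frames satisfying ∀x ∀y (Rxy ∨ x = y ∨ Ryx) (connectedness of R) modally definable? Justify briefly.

No — not modally definable

Any modally definable frame class is closed under disjoint unions.
Take 4 disjoint single-world reflexive frames: each is trivially connected, but their disjoint union has 4 worlds with no edge between distinct components, so it is not connected.
Hence connectedness of R is not modally definable.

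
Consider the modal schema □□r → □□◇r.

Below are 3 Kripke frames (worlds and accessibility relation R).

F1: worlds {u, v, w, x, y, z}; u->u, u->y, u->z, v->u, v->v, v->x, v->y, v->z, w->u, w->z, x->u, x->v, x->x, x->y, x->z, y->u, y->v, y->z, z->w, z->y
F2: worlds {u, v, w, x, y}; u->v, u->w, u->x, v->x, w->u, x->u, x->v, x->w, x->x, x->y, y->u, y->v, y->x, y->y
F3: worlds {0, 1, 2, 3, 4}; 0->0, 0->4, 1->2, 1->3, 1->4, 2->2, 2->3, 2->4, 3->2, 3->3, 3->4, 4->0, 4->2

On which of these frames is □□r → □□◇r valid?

The schema corresponds to a generalized confluence (Geach) condition: ∀x ∀z (xR²z → ∃w (xR²w ∧ zRw)).
F1: fails — zR²z but no t with zR²t and zRt.
F2: fails — wR²w but no t with wR²t and wRt.
F3: holds.

F3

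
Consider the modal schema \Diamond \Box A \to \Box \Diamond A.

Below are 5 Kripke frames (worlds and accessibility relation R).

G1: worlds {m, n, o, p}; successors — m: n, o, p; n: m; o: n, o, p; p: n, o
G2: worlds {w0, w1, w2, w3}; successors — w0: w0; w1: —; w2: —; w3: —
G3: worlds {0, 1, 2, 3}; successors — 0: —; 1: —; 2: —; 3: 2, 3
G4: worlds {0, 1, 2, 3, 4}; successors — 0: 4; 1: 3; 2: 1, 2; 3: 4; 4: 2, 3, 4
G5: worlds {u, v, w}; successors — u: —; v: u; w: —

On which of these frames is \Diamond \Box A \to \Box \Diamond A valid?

G2

This is the axiom for convergence; its first-order frame correspondent is \forall x \forall y \forall z (Rxy \wedge Rxz \to \exists w (Ryw \wedge Rzw)).
G1: fails — Rmo and Rmn but o and n have no common successor.
G2: satisfies the condition.
G3: fails — R33 and R32 but 3 and 2 have no common successor.
G4: fails — R22 and R21 but 2 and 1 have no common successor.
G5: fails — Rvu and Rvu but u and u have no common successor.
Valid on: G2.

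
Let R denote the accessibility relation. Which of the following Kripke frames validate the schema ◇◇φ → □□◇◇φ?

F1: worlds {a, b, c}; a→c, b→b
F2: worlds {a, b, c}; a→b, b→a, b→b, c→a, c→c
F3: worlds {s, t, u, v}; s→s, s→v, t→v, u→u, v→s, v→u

This is the axiom for a generalized confluence (Geach) condition; its first-order frame correspondent is ∀x ∀y ∀z ((xR²y ∧ xR²z) → ∃w (y = w ∧ zR²w)).
F1: satisfies the condition.
F2: fails — cR²c, cR²a but no w with c=w and aR²w.
F3: fails — sR²s, sR²u but no w with s=w and uR²w.

F1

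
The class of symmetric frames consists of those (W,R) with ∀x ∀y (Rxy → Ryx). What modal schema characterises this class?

ψ → □◇ψ

A defining formula is ψ → □◇ψ (the B axiom).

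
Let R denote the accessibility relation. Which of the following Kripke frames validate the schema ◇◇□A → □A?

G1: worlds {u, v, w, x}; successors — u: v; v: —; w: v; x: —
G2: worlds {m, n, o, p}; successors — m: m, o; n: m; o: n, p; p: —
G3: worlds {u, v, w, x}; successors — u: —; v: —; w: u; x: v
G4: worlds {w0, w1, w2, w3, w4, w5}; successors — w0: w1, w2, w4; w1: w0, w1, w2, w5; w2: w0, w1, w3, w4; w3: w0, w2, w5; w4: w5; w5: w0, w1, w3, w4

G1, G3

The schema corresponds to a generalized confluence (Geach) condition: ∀x ∀y ∀z ((xR²y ∧ xRz) → ∃w (yRw ∧ z = w)).
G1: holds.
G2: fails — mR²n, mRo but no w with nRw and o=w.
G3: holds.
G4: fails — w0R²w1, w0Rw4 but no w with w1Rw and w4=w.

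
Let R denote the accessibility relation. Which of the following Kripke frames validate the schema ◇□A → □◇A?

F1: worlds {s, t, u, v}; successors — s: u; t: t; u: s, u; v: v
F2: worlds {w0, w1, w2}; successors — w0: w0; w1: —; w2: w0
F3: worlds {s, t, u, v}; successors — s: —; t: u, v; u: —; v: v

F1, F2

Frame correspondent (Sahlqvist): ∀x ∀y ∀z (Rxy ∧ Rxz → ∃w (Ryw ∧ Rzw)) — i.e. convergence.
F1: condition met.
F2: condition met.
F3: fails — Rtu and Rtu but u and u have no common successor.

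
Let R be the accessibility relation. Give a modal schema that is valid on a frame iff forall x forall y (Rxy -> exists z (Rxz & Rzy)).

□□q → □q

This is density; the standard corresponding axiom is C4: □□q → □q.
Suppose □□q→□q is valid. Take Rxy and set V(q)={w : xR²w}. Then □□q at x, so □q at x, so q at y, i.e. ∃z(Rxz∧Rzy).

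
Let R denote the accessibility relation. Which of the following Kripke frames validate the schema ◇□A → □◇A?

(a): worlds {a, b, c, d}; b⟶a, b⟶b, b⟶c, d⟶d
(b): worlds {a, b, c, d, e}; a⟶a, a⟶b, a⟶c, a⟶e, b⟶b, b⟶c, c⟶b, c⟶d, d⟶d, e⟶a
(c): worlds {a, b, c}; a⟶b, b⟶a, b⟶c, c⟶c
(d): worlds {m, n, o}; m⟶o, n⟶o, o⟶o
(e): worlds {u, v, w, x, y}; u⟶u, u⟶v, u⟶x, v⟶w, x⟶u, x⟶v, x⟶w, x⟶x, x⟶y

The schema corresponds to convergence: ∀x ∀y ∀z (Rxy ∧ Rxz → ∃w (Ryw ∧ Rzw)).
(a): fails — Rba and Rba but a and a have no common successor.
(b): fails — Rab and Rae but b and e have no common successor.
(c): fails — Rba and Rbc but a and c have no common successor.
(d): ✓.
(e): fails — Ruv and Ruu but v and u have no common successor.
Valid on: (d).

(d)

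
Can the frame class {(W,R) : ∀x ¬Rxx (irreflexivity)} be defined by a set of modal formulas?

Not modally definable

Any modally definable frame class is closed under surjective bounded morphisms.
The 4-cycle (worlds 0,1,2,3 with 0→1→2→3→0) is irreflexive, and the map sending every world to a single reflexive point • is a surjective bounded morphism (forth: every edge maps to (•,•); back: every world has a successor). So any modal formula valid on the 4-cycle is also valid on the reflexive point, which is not irreflexive.
Hence irreflexivity is not modally definable.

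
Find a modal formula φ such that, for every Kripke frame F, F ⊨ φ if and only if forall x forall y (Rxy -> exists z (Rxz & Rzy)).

□□r → □r

A defining formula is □□r → □r (the C4 axiom).
Suppose □□r→□r is valid. Take Rxy and set V(r)={w : xR²w}. Then □□r at x, so □r at x, so r at y, i.e. ∃z(Rxz∧Rzy).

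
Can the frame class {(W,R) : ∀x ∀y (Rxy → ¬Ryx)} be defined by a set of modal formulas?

No — not modally definable

Any modally definable frame class is closed under surjective bounded morphisms.
The 4-cycle (worlds s,t,u,v with s→t→u→v→s) is asymmetric. Mapping every world to a single reflexive point • is a surjective bounded morphism, and the reflexive point is not asymmetric (R•• but asymmetry requires ¬R••).
Hence asymmetry is not modally definable.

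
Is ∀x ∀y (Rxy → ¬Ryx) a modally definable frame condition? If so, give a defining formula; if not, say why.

If a class were modally definable it would be closed under surjective bounded morphisms (Goldblatt–Thomason).
The 3-cycle (worlds 0,1,2 with 0→1→2→0) is asymmetric. Mapping every world to a single reflexive point • is a surjective bounded morphism, and the reflexive point is not asymmetric (R•• but asymmetry requires ¬R••).
Hence asymmetry is not modally definable.

No — not modally definable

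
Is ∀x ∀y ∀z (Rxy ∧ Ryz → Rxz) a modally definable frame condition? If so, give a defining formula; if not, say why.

Yes, by □r → □□r

This is a Sahlqvist condition; the 4 axiom □r → □□r defines it.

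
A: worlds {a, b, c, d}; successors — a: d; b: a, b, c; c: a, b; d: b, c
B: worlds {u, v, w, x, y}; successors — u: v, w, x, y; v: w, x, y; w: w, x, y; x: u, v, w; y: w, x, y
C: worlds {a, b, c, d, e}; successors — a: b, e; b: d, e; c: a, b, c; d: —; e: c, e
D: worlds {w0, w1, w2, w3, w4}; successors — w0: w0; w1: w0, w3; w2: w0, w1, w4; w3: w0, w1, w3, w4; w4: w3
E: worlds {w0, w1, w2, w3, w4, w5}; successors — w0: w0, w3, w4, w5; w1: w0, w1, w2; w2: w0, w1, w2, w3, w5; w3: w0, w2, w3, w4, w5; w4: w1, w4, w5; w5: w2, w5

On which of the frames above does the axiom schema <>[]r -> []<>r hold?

B, E

This is the axiom for convergence; its first-order frame correspondent is forall x forall y forall z (Rxy & Rxz -> exists w (Ryw & Rzw)).
A: fails — Rbc and Rba but c and a have no common successor.
B: ✓.
C: fails — Rbe and Rbd but e and d have no common successor.
D: fails — Rw2w4 and Rw2w0 but w4 and w0 have no common successor.
E: ✓.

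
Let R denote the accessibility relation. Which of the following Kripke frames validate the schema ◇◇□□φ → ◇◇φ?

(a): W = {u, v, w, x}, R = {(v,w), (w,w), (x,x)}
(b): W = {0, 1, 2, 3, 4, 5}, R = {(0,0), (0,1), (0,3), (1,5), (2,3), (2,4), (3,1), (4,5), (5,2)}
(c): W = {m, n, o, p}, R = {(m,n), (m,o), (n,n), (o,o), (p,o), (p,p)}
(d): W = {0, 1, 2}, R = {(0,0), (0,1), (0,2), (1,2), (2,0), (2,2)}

(a), (c), (d)

This is the axiom for a generalized confluence (Geach) condition; its first-order frame correspondent is ∀x ∀y (xR²y → ∃w (yR²w ∧ xR²w)).
(a): condition met.
(b): fails — 0R²1 but no w with 1R²w and 0R²w.
(c): condition met.
(d): condition met.
Valid on: (a), (c), (d).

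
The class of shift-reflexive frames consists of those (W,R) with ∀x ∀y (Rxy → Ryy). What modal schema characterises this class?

□(□p → p)

The condition is shift-reflexivity. The T□ schema □(□p → p) defines it.
Suppose □(□p→p) is valid. Take Rxy and set V(p)={w : Ryw}. Then at y, □p holds; since □(□p→p) at x, □p→p at y, so p at y, i.e. Ryy.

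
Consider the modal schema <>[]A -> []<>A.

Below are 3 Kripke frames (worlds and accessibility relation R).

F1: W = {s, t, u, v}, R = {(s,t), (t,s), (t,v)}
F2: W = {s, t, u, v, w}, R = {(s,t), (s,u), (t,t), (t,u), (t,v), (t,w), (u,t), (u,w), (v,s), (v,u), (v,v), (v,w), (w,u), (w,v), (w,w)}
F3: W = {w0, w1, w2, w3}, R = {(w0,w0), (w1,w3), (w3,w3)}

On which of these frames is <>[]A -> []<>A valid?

Frame correspondent (Sahlqvist): forall x forall y forall z (Rxy & Rxz -> exists w (Ryw & Rzw)) — i.e. convergence.
F1: fails — Rts and Rtv but s and v have no common successor.
F2: satisfies the condition.
F3: satisfies the condition.
Valid on: F2, F3.

F2, F3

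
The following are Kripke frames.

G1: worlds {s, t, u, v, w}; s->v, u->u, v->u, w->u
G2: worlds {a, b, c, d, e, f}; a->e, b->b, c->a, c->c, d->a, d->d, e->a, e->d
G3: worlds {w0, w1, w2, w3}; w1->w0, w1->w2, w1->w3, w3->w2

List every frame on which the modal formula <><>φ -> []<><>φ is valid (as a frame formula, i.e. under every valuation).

G1

Frame correspondent (Sahlqvist): forall x forall y forall z ((x R^2 y & xRz) -> exists w (y = w & z R^2 w)) — i.e. a generalized confluence (Geach) condition.
G1: ✓.
G2: fails — cR²c, cRa but no w with c=w and aR²w.
G3: fails — w1R²w2, w1Rw0 but no w with w2=w and w0R²w.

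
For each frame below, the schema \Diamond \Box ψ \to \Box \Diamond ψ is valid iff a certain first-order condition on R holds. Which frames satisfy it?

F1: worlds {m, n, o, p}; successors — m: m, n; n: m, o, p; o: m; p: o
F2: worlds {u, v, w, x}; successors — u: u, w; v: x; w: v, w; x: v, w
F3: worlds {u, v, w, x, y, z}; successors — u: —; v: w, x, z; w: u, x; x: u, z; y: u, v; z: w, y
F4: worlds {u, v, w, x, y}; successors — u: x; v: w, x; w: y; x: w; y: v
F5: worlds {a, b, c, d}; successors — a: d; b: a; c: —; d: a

F5

This is the axiom for convergence; its first-order frame correspondent is \forall x \forall y \forall z (Rxy \wedge Rxz \to \exists w (Ryw \wedge Rzw)).
F1: fails — Rno and Rnp but o and p have no common successor.
F2: fails — Rww and Rwv but w and v have no common successor.
F3: fails — Rvz and Rvw but z and w have no common successor.
F4: fails — Rvw and Rvx but w and x have no common successor.
F5: ✓.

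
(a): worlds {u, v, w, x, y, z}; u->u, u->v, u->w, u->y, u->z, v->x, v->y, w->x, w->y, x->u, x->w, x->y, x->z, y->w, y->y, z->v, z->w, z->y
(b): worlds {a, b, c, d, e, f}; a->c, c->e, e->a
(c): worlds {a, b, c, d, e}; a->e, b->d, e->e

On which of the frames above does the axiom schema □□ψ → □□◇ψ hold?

(a), (c)

The schema corresponds to a generalized confluence (Geach) condition: ∀x ∀z (xR²z → ∃w (xR²w ∧ zRw)).
(a): condition met.
(b): fails — aR²e but no w with aR²w and eRw.
(c): condition met.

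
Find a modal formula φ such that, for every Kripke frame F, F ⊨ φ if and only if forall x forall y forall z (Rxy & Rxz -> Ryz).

The condition is the Euclidean property. The 5 schema ◇s → □◇s defines it.

◇s → □◇s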